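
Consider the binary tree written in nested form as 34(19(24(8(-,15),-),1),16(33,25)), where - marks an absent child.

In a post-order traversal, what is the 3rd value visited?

24

Post-order visits the left subtree, then the right subtree, then the node.
At 34: go left to 19.
  At 19: go left to 24.
    At 24: go left to 8.
      At 8: no left child.
      At 8: go right to 15.
        15 is a leaf — visit 15.
      Visit 8.
    At 24: no right child.
    Visit 24.
  At 19: go right to 1.
    1 is a leaf — visit 1.
  Visit 19.
At 34: go right to 16.
  At 16: go left to 33.
    33 is a leaf — visit 33.
  At 16: go right to 25.
    25 is a leaf — visit 25.
  Visit 16.
Visit 34.
Full post-order sequence: 15, 8, 24, 1, 19, 33, 25, 16, 34.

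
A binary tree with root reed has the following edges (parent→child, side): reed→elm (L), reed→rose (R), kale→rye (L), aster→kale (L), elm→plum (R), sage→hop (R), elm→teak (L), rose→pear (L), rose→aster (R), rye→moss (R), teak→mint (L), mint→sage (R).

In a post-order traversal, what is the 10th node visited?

kale

Post-order visits the left subtree, then the right subtree, then the node.
At reed: go left to elm.
  At elm: go left to teak.
    At teak: go left to mint.
      At mint: no left child.
      At mint: go right to sage.
        At sage: no left child.
        At sage: go right to hop.
          hop is a leaf — visit hop.
        Visit sage.
      Visit mint.
    At teak: no right child.
    Visit teak.
  At elm: go right to plum.
    plum is a leaf — visit plum.
  Visit elm.
At reed: go right to rose.
  At rose: go left to pear.
    pear is a leaf — visit pear.
  At rose: go right to aster.
    At aster: go left to kale.
      At kale: go left to rye.
        At rye: no left child.
        At rye: go right to moss.
          moss is a leaf — visit moss.
        Visit rye.
      At kale: no right child.
      Visit kale.
    At aster: no right child.
    Visit aster.
  Visit rose.
Visit reed.
Full post-order sequence: hop, sage, mint, teak, plum, elm, pear, moss, rye, kale, aster, rose, reed.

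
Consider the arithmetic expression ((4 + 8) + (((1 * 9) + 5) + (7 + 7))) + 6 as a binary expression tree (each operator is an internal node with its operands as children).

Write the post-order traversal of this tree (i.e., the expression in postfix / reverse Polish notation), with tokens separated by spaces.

Post-order on an expression tree gives postfix notation: for each operator, emit left operand, right operand, then the operator.

4 8 + 1 9 * 5 + 7 7 + + + 6 +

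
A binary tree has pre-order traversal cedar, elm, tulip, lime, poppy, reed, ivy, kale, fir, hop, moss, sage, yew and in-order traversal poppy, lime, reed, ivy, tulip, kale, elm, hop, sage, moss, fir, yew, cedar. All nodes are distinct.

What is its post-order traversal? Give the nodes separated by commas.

The first element of pre-order is the root; it splits in-order into left and right subtrees.
Root cedar: left subtree has 12 nodes {poppy, lime, reed, ivy, tulip, kale, elm, hop, sage, moss, fir, yew}, right has 0 { }.
  Root elm: left subtree has 6 nodes {poppy, lime, reed, ivy, tulip, kale}, right has 5 {hop, sage, moss, fir, yew}.
    Root tulip: left subtree has 4 nodes {poppy, lime, reed, ivy}, right has 1 {kale}.
      Root lime: left subtree has 1 node {poppy}, right has 2 {reed, ivy}.
        Root reed: left subtree has 0 nodes { }, right has 1 {ivy}.
    Root fir: left subtree has 3 nodes {hop, sage, moss}, right has 1 {yew}.
      Root hop: left subtree has 0 nodes { }, right has 2 {sage, moss}.
        Root moss: left subtree has 1 node {sage}, right has 0 { }.

poppy, ivy, reed, lime, kale, tulip, sage, moss, hop, yew, fir, elm, cedar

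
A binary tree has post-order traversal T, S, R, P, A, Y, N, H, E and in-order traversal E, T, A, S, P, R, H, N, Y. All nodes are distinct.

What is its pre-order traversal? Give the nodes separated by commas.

E, H, A, T, P, S, R, N, Y

The last element of post-order is the root; it splits in-order into left and right subtrees.
Root E: left subtree has 0 nodes { }, right has 8 {T, A, S, P, R, H, N, Y}.
  Root H: left subtree has 5 nodes {T, A, S, P, R}, right has 2 {N, Y}.
    Root A: left subtree has 1 node {T}, right has 3 {S, P, R}.
      Root P: left subtree has 1 node {S}, right has 1 {R}.
    Root N: left subtree has 0 nodes { }, right has 1 {Y}.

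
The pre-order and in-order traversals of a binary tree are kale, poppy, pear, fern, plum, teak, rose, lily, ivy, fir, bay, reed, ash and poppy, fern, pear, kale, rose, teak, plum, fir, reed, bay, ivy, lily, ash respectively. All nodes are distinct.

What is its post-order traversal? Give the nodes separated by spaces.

The first element of pre-order is the root; it splits in-order into left and right subtrees.
Root kale: left subtree has 3 nodes {poppy, fern, pear}, right has 9 {rose, teak, plum, fir, reed, bay, ivy, lily, ash}.
  Root poppy: left subtree has 0 nodes { }, right has 2 {fern, pear}.
    Root pear: left subtree has 1 node {fern}, right has 0 { }.
  Root plum: left subtree has 2 nodes {rose, teak}, right has 6 {fir, reed, bay, ivy, lily, ash}.
    Root teak: left subtree has 1 node {rose}, right has 0 { }.
    Root lily: left subtree has 4 nodes {fir, reed, bay, ivy}, right has 1 {ash}.
      Root ivy: left subtree has 3 nodes {fir, reed, bay}, right has 0 { }.
        Root fir: left subtree has 0 nodes { }, right has 2 {reed, bay}.
          Root bay: left subtree has 1 node {reed}, right has 0 { }.

fern pear poppy rose teak reed bay fir ivy ash lily plum kale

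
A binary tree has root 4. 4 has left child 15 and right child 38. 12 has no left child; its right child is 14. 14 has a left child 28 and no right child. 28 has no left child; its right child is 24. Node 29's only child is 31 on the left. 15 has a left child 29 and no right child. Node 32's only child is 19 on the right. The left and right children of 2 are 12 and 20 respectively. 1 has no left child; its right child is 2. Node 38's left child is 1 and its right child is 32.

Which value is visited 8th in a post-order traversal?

Post-order visits the left subtree, then the right subtree, then the node.
At 4: go left to 15.
  At 15: go left to 29.
    At 29: go left to 31.
      31 is a leaf — visit 31.
    At 29: no right child.
    Visit 29.
  At 15: no right child.
  Visit 15.
At 4: go right to 38.
  At 38: go left to 1.
    At 1: no left child.
    At 1: go right to 2.
      At 2: go left to 12.
        At 12: no left child.
        At 12: go right to 14.
          At 14: go left to 28.
            At 28: no left child.
            At 28: go right to 24.
              24 is a leaf — visit 24.
            Visit 28.
          At 14: no right child.
          Visit 14.
        Visit 12.
      At 2: go right to 20.
        20 is a leaf — visit 20.
      Visit 2.
    Visit 1.
  At 38: go right to 32.
    At 32: no left child.
    At 32: go right to 19.
      19 is a leaf — visit 19.
    Visit 32.
  Visit 38.
Visit 4.
Full post-order sequence: 31, 29, 15, 24, 28, 14, 12, 20, 2, 1, 19, 32, 38, 4.

20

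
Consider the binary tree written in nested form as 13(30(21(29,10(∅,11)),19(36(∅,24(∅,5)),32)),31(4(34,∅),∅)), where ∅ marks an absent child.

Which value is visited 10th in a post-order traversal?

30

Post-order visits the left subtree, then the right subtree, then the node.
At 13: go left to 30.
  At 30: go left to 21.
    At 21: go left to 29.
      29 is a leaf — visit 29.
    At 21: go right to 10.
      At 10: no left child.
      At 10: go right to 11.
        11 is a leaf — visit 11.
      Visit 10.
    Visit 21.
  At 30: go right to 19.
    At 19: go left to 36.
      At 36: no left child.
      At 36: go right to 24.
        At 24: no left child.
        At 24: go right to 5.
          5 is a leaf — visit 5.
        Visit 24.
      Visit 36.
    At 19: go right to 32.
      32 is a leaf — visit 32.
    Visit 19.
  Visit 30.
At 13: go right to 31.
  At 31: go left to 4.
    At 4: go left to 34.
      34 is a leaf — visit 34.
    At 4: no right child.
    Visit 4.
  At 31: no right child.
  Visit 31.
Visit 13.
Full post-order sequence: 29, 11, 10, 21, 5, 24, 36, 32, 19, 30, 34, 4, 31, 13.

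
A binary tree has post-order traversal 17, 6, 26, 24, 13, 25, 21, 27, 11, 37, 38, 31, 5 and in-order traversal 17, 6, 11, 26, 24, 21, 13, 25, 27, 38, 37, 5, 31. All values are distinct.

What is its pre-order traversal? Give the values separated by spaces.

The last element of post-order is the root; it splits in-order into left and right subtrees.
Root 5: left subtree has 11 nodes {17, 6, 11, 26, 24, 21, 13, 25, 27, 38, 37}, right has 1 {31}.
  Root 38: left subtree has 9 nodes {17, 6, 11, 26, 24, 21, 13, 25, 27}, right has 1 {37}.
    Root 11: left subtree has 2 nodes {17, 6}, right has 6 {26, 24, 21, 13, 25, 27}.
      Root 6: left subtree has 1 node {17}, right has 0 { }.
      Root 27: left subtree has 5 nodes {26, 24, 21, 13, 25}, right has 0 { }.
        Root 21: left subtree has 2 nodes {26, 24}, right has 2 {13, 25}.
          Root 24: left subtree has 1 node {26}, right has 0 { }.
          Root 25: left subtree has 1 node {13}, right has 0 { }.

5 38 11 6 17 27 21 24 26 25 13 37 31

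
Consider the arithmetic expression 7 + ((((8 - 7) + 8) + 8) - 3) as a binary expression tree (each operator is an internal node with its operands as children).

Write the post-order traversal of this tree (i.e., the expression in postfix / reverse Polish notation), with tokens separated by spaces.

Post-order on an expression tree gives postfix notation: for each operator, emit left operand, right operand, then the operator.

7 8 7 - 8 + 8 + 3 - +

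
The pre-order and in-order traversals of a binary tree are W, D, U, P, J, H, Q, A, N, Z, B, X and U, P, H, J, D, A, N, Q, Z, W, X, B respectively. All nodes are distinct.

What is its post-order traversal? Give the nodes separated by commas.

The first element of pre-order is the root; it splits in-order into left and right subtrees.
Root W: left subtree has 9 nodes {U, P, H, J, D, A, N, Q, Z}, right has 2 {X, B}.
  Root D: left subtree has 4 nodes {U, P, H, J}, right has 4 {A, N, Q, Z}.
    Root U: left subtree has 0 nodes { }, right has 3 {P, H, J}.
      Root P: left subtree has 0 nodes { }, right has 2 {H, J}.
        Root J: left subtree has 1 node {H}, right has 0 { }.
    Root Q: left subtree has 2 nodes {A, N}, right has 1 {Z}.
      Root A: left subtree has 0 nodes { }, right has 1 {N}.
  Root B: left subtree has 1 node {X}, right has 0 { }.

H, J, P, U, N, A, Z, Q, D, X, B, W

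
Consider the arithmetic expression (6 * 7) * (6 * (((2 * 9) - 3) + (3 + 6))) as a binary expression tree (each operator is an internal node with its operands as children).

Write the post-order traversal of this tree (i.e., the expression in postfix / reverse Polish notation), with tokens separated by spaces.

Post-order on an expression tree gives postfix notation: for each operator, emit left operand, right operand, then the operator.

6 7 * 6 2 9 * 3 - 3 6 + + * *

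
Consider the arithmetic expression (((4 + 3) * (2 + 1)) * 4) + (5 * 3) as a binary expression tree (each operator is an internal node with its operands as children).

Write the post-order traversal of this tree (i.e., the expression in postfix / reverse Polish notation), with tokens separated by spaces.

Post-order on an expression tree gives postfix notation: for each operator, emit left operand, right operand, then the operator.

4 3 + 2 1 + * 4 * 5 3 * +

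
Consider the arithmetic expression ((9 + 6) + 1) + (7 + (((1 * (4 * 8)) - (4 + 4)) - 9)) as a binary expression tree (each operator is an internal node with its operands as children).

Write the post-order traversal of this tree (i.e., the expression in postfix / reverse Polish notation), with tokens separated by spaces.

9 6 + 1 + 7 1 4 8 * * 4 4 + - 9 - + +

Post-order on an expression tree gives postfix notation: for each operator, emit left operand, right operand, then the operator.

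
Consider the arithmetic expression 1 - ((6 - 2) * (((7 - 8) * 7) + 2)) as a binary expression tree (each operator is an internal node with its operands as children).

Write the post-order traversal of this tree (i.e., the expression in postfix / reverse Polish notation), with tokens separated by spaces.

Post-order on an expression tree gives postfix notation: for each operator, emit left operand, right operand, then the operator.

1 6 2 - 7 8 - 7 * 2 + * -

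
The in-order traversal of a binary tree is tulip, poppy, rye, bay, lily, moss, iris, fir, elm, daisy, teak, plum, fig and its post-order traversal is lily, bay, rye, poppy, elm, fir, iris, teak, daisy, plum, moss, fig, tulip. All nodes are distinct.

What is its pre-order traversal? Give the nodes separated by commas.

tulip, fig, moss, poppy, rye, bay, lily, plum, daisy, iris, fir, elm, teak

The last element of post-order is the root; it splits in-order into left and right subtrees.
Root tulip: left subtree has 0 nodes { }, right has 12 {poppy, rye, bay, lily, moss, iris, fir, elm, daisy, teak, plum, fig}.
  Root fig: left subtree has 11 nodes {poppy, rye, bay, lily, moss, iris, fir, elm, daisy, teak, plum}, right has 0 { }.
    Root moss: left subtree has 4 nodes {poppy, rye, bay, lily}, right has 6 {iris, fir, elm, daisy, teak, plum}.
      Root poppy: left subtree has 0 nodes { }, right has 3 {rye, bay, lily}.
        Root rye: left subtree has 0 nodes { }, right has 2 {bay, lily}.
          Root bay: left subtree has 0 nodes { }, right has 1 {lily}.
      Root plum: left subtree has 5 nodes {iris, fir, elm, daisy, teak}, right has 0 { }.
        Root daisy: left subtree has 3 nodes {iris, fir, elm}, right has 1 {teak}.
          Root iris: left subtree has 0 nodes { }, right has 2 {fir, elm}.
            Root fir: left subtree has 0 nodes { }, right has 1 {elm}.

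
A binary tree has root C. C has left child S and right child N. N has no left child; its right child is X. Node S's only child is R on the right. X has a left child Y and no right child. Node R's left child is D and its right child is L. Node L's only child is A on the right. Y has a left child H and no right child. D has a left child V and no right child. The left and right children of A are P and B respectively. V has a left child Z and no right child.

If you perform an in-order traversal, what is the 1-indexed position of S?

In-order visits the left subtree, then the node, then the right subtree.
At C: go left to S.
  At S: no left child.
  Visit S.
  At S: go right to R.
    At R: go left to D.
      At D: go left to V.
        At V: go left to Z.
          Z is a leaf — visit Z.
        Visit V.
        At V: no right child.
      Visit D.
      At D: no right child.
    Visit R.
    At R: go right to L.
      At L: no left child.
      Visit L.
      At L: go right to A.
        At A: go left to P.
          P is a leaf — visit P.
        Visit A.
        At A: go right to B.
          B is a leaf — visit B.
Visit C.
At C: go right to N.
  At N: no left child.
  Visit N.
  At N: go right to X.
    At X: go left to Y.
      At Y: go left to H.
        H is a leaf — visit H.
      Visit Y.
      At Y: no right child.
    Visit X.
    At X: no right child.
Full in-order sequence: S, Z, V, D, R, L, P, A, B, C, N, H, Y, X.

1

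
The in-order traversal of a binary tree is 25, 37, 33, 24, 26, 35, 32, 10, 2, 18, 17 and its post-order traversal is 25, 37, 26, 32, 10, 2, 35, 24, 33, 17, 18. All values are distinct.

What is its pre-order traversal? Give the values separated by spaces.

18 33 37 25 24 35 26 2 10 32 17

The last element of post-order is the root; it splits in-order into left and right subtrees.
Root 18: left subtree has 9 nodes {25, 37, 33, 24, 26, 35, 32, 10, 2}, right has 1 {17}.
  Root 33: left subtree has 2 nodes {25, 37}, right has 6 {24, 26, 35, 32, 10, 2}.
    Root 37: left subtree has 1 node {25}, right has 0 { }.
    Root 24: left subtree has 0 nodes { }, right has 5 {26, 35, 32, 10, 2}.
      Root 35: left subtree has 1 node {26}, right has 3 {32, 10, 2}.
        Root 2: left subtree has 2 nodes {32, 10}, right has 0 { }.
          Root 10: left subtree has 1 node {32}, right has 0 { }.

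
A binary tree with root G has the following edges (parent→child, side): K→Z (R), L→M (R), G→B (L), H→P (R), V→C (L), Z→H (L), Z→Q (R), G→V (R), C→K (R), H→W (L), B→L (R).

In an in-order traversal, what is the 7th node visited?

W

In-order visits the left subtree, then the node, then the right subtree.
At G: go left to B.
  At B: no left child.
  Visit B.
  At B: go right to L.
    At L: no left child.
    Visit L.
    At L: go right to M.
      M is a leaf — visit M.
Visit G.
At G: go right to V.
  At V: go left to C.
    At C: no left child.
    Visit C.
    At C: go right to K.
      At K: no left child.
      Visit K.
      At K: go right to Z.
        At Z: go left to H.
          At H: go left to W.
            W is a leaf — visit W.
          Visit H.
          At H: go right to P.
            P is a leaf — visit P.
        Visit Z.
        At Z: go right to Q.
          Q is a leaf — visit Q.
  Visit V.
  At V: no right child.
Full in-order sequence: B, L, M, G, C, K, W, H, P, Z, Q, V.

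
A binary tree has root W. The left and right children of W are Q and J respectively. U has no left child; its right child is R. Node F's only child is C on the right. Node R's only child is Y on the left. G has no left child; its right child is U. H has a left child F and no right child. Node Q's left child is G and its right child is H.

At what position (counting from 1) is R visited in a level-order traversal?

Level-order visits nodes level by level from the root, left to right within each level.
Level 0: W
Level 1: Q, J
Level 2: G, H
Level 3: U, F
Level 4: R, C
Level 5: Y
Full level-order sequence: W, Q, J, G, H, U, F, R, C, Y.

8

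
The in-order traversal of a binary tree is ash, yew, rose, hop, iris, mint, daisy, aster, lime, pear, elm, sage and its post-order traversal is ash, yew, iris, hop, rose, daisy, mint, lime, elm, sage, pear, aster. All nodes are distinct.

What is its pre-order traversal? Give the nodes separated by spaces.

The last element of post-order is the root; it splits in-order into left and right subtrees.
Root aster: left subtree has 7 nodes {ash, yew, rose, hop, iris, mint, daisy}, right has 4 {lime, pear, elm, sage}.
  Root mint: left subtree has 5 nodes {ash, yew, rose, hop, iris}, right has 1 {daisy}.
    Root rose: left subtree has 2 nodes {ash, yew}, right has 2 {hop, iris}.
      Root yew: left subtree has 1 node {ash}, right has 0 { }.
      Root hop: left subtree has 0 nodes { }, right has 1 {iris}.
  Root pear: left subtree has 1 node {lime}, right has 2 {elm, sage}.
    Root sage: left subtree has 1 node {elm}, right has 0 { }.

aster mint rose yew ash hop iris daisy pear lime sage elm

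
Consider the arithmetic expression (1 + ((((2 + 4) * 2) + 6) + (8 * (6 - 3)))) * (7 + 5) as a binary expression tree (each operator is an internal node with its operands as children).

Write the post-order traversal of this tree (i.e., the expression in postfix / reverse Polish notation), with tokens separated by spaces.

1 2 4 + 2 * 6 + 8 6 3 - * + + 7 5 + *

Post-order on an expression tree gives postfix notation: for each operator, emit left operand, right operand, then the operator.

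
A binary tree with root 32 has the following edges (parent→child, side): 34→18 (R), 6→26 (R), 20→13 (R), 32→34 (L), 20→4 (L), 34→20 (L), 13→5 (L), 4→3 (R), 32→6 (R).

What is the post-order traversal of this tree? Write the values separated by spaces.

3 4 5 13 20 18 34 26 6 32

Post-order visits the left subtree, then the right subtree, then the node.
At 32: go left to 34.
  At 34: go left to 20.
    At 20: go left to 4.
      At 4: no left child.
      At 4: go right to 3.
        3 is a leaf — visit 3.
      Visit 4.
    At 20: go right to 13.
      At 13: go left to 5.
        5 is a leaf — visit 5.
      At 13: no right child.
      Visit 13.
    Visit 20.
  At 34: go right to 18.
    18 is a leaf — visit 18.
  Visit 34.
At 32: go right to 6.
  At 6: no left child.
  At 6: go right to 26.
    26 is a leaf — visit 26.
  Visit 6.
Visit 32.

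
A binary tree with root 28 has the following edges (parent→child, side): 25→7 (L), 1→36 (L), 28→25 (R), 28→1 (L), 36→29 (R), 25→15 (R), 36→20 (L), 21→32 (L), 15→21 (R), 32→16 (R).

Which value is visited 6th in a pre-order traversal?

25

Pre-order visits the node, then its left subtree, then its right subtree.
Visit 28.
At 28: go left to 1.
  Visit 1.
  At 1: go left to 36.
    Visit 36.
    At 36: go left to 20.
      20 is a leaf — visit 20.
    At 36: go right to 29.
      29 is a leaf — visit 29.
  At 1: no right child.
At 28: go right to 25.
  Visit 25.
  At 25: go left to 7.
    7 is a leaf — visit 7.
  At 25: go right to 15.
    Visit 15.
    At 15: no left child.
    At 15: go right to 21.
      Visit 21.
      At 21: go left to 32.
        Visit 32.
        At 32: no left child.
        At 32: go right to 16.
          16 is a leaf — visit 16.
      At 21: no right child.
Full pre-order sequence: 28, 1, 36, 20, 29, 25, 7, 15, 21, 32, 16.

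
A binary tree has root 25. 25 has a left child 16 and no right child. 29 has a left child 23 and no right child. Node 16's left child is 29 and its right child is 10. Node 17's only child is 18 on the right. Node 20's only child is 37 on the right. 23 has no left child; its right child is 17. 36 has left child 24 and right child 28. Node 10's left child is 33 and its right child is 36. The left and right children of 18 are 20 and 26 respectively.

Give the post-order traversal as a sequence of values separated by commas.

Post-order visits the left subtree, then the right subtree, then the node.
At 25: go left to 16.
  At 16: go left to 29.
    At 29: go left to 23.
      At 23: no left child.
      At 23: go right to 17.
        At 17: no left child.
        At 17: go right to 18.
          At 18: go left to 20.
            At 20: no left child.
            At 20: go right to 37.
              37 is a leaf — visit 37.
            Visit 20.
          At 18: go right to 26.
            26 is a leaf — visit 26.
          Visit 18.
        Visit 17.
      Visit 23.
    At 29: no right child.
    Visit 29.
  At 16: go right to 10.
    At 10: go left to 33.
      33 is a leaf — visit 33.
    At 10: go right to 36.
      At 36: go left to 24.
        24 is a leaf — visit 24.
      At 36: go right to 28.
        28 is a leaf — visit 28.
      Visit 36.
    Visit 10.
  Visit 16.
At 25: no right child.
Visit 25.

37, 20, 26, 18, 17, 23, 29, 33, 24, 28, 36, 10, 16, 25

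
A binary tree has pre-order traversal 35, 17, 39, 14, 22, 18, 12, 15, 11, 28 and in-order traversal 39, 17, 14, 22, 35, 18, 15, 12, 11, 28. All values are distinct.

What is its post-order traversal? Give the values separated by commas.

The first element of pre-order is the root; it splits in-order into left and right subtrees.
Root 35: left subtree has 4 nodes {39, 17, 14, 22}, right has 5 {18, 15, 12, 11, 28}.
  Root 17: left subtree has 1 node {39}, right has 2 {14, 22}.
    Root 14: left subtree has 0 nodes { }, right has 1 {22}.
  Root 18: left subtree has 0 nodes { }, right has 4 {15, 12, 11, 28}.
    Root 12: left subtree has 1 node {15}, right has 2 {11, 28}.
      Root 11: left subtree has 0 nodes { }, right has 1 {28}.

39, 22, 14, 17, 15, 28, 11, 12, 18, 35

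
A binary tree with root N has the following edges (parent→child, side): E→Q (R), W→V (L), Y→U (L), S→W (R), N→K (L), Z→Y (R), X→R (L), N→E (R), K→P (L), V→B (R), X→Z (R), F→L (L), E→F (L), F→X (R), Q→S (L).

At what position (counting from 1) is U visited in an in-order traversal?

In-order visits the left subtree, then the node, then the right subtree.
At N: go left to K.
  At K: go left to P.
    P is a leaf — visit P.
  Visit K.
  At K: no right child.
Visit N.
At N: go right to E.
  At E: go left to F.
    At F: go left to L.
      L is a leaf — visit L.
    Visit F.
    At F: go right to X.
      At X: go left to R.
        R is a leaf — visit R.
      Visit X.
      At X: go right to Z.
        At Z: no left child.
        Visit Z.
        At Z: go right to Y.
          At Y: go left to U.
            U is a leaf — visit U.
          Visit Y.
          At Y: no right child.
  Visit E.
  At E: go right to Q.
    At Q: go left to S.
      At S: no left child.
      Visit S.
      At S: go right to W.
        At W: go left to V.
          At V: no left child.
          Visit V.
          At V: go right to B.
            B is a leaf — visit B.
        Visit W.
        At W: no right child.
    Visit Q.
    At Q: no right child.
Full in-order sequence: P, K, N, L, F, R, X, Z, U, Y, E, S, V, B, W, Q.

9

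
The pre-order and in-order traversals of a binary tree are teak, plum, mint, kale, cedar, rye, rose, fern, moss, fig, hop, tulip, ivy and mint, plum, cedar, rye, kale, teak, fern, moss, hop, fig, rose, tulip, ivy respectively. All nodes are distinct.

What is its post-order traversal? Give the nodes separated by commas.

mint, rye, cedar, kale, plum, hop, fig, moss, fern, ivy, tulip, rose, teak

The first element of pre-order is the root; it splits in-order into left and right subtrees.
Root teak: left subtree has 5 nodes {mint, plum, cedar, rye, kale}, right has 7 {fern, moss, hop, fig, rose, tulip, ivy}.
  Root plum: left subtree has 1 node {mint}, right has 3 {cedar, rye, kale}.
    Root kale: left subtree has 2 nodes {cedar, rye}, right has 0 { }.
      Root cedar: left subtree has 0 nodes { }, right has 1 {rye}.
  Root rose: left subtree has 4 nodes {fern, moss, hop, fig}, right has 2 {tulip, ivy}.
    Root fern: left subtree has 0 nodes { }, right has 3 {moss, hop, fig}.
      Root moss: left subtree has 0 nodes { }, right has 2 {hop, fig}.
        Root fig: left subtree has 1 node {hop}, right has 0 { }.
    Root tulip: left subtree has 0 nodes { }, right has 1 {ivy}.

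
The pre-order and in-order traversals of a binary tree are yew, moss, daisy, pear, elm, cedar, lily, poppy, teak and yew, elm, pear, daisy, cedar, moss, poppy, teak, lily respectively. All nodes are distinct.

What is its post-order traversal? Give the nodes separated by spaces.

The first element of pre-order is the root; it splits in-order into left and right subtrees.
Root yew: left subtree has 0 nodes { }, right has 8 {elm, pear, daisy, cedar, moss, poppy, teak, lily}.
  Root moss: left subtree has 4 nodes {elm, pear, daisy, cedar}, right has 3 {poppy, teak, lily}.
    Root daisy: left subtree has 2 nodes {elm, pear}, right has 1 {cedar}.
      Root pear: left subtree has 1 node {elm}, right has 0 { }.
    Root lily: left subtree has 2 nodes {poppy, teak}, right has 0 { }.
      Root poppy: left subtree has 0 nodes { }, right has 1 {teak}.

elm pear cedar daisy teak poppy lily moss yew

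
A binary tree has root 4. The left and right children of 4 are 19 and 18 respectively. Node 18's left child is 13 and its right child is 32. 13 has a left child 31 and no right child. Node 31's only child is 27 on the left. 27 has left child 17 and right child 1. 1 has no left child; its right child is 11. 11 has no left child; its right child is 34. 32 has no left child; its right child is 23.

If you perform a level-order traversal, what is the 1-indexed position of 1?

10

Level-order visits nodes level by level from the root, left to right within each level.
Level 0: 4
Level 1: 19, 18
Level 2: 13, 32
Level 3: 31, 23
Level 4: 27
Level 5: 17, 1
Level 6: 11
Level 7: 34
Full level-order sequence: 4, 19, 18, 13, 32, 31, 23, 27, 17, 1, 11, 34.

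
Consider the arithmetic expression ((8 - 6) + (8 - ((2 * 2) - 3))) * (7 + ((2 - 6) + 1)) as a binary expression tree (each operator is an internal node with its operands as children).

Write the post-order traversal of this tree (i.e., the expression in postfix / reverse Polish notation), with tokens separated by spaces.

Post-order on an expression tree gives postfix notation: for each operator, emit left operand, right operand, then the operator.

8 6 - 8 2 2 * 3 - - + 7 2 6 - 1 + + *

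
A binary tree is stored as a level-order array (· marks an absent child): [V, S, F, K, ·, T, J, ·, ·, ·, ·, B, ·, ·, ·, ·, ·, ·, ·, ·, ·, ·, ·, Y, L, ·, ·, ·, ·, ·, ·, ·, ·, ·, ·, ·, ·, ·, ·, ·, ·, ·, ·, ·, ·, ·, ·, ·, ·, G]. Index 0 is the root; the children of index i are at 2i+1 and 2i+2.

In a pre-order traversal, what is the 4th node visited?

F

Pre-order visits the node, then its left subtree, then its right subtree.
Visit V.
At V: go left to S.
  Visit S.
  At S: go left to K.
    K is a leaf — visit K.
  At S: no right child.
At V: go right to F.
  Visit F.
  At F: go left to T.
    Visit T.
    At T: go left to B.
      Visit B.
      At B: go left to Y.
        Y is a leaf — visit Y.
      At B: go right to L.
        Visit L.
        At L: go left to G.
          G is a leaf — visit G.
        At L: no right child.
    At T: no right child.
  At F: go right to J.
    J is a leaf — visit J.
Full pre-order sequence: V, S, K, F, T, B, Y, L, G, J.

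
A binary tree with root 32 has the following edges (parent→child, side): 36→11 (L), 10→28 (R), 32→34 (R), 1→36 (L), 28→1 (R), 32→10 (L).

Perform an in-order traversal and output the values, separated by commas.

In-order visits the left subtree, then the node, then the right subtree.
At 32: go left to 10.
  At 10: no left child.
  Visit 10.
  At 10: go right to 28.
    At 28: no left child.
    Visit 28.
    At 28: go right to 1.
      At 1: go left to 36.
        At 36: go left to 11.
          11 is a leaf — visit 11.
        Visit 36.
        At 36: no right child.
      Visit 1.
      At 1: no right child.
Visit 32.
At 32: go right to 34.
  34 is a leaf — visit 34.

10, 28, 11, 36, 1, 32, 34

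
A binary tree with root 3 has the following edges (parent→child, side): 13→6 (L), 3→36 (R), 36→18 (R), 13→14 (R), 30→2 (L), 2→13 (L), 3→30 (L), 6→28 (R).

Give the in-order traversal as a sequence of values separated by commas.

6, 28, 13, 14, 2, 30, 3, 36, 18

In-order visits the left subtree, then the node, then the right subtree.
At 3: go left to 30.
  At 30: go left to 2.
    At 2: go left to 13.
      At 13: go left to 6.
        At 6: no left child.
        Visit 6.
        At 6: go right to 28.
          28 is a leaf — visit 28.
      Visit 13.
      At 13: go right to 14.
        14 is a leaf — visit 14.
    Visit 2.
    At 2: no right child.
  Visit 30.
  At 30: no right child.
Visit 3.
At 3: go right to 36.
  At 36: no left child.
  Visit 36.
  At 36: go right to 18.
    18 is a leaf — visit 18.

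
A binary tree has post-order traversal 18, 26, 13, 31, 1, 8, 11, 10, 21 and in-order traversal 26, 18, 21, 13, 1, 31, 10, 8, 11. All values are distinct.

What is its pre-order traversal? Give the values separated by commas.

21, 26, 18, 10, 1, 13, 31, 11, 8

The last element of post-order is the root; it splits in-order into left and right subtrees.
Root 21: left subtree has 2 nodes {26, 18}, right has 6 {13, 1, 31, 10, 8, 11}.
  Root 26: left subtree has 0 nodes { }, right has 1 {18}.
  Root 10: left subtree has 3 nodes {13, 1, 31}, right has 2 {8, 11}.
    Root 1: left subtree has 1 node {13}, right has 1 {31}.
    Root 11: left subtree has 1 node {8}, right has 0 { }.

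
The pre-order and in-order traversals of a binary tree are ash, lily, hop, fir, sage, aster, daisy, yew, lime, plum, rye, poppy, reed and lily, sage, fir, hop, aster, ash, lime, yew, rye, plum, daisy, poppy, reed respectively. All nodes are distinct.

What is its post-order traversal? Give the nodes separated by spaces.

sage fir aster hop lily lime rye plum yew reed poppy daisy ash

The first element of pre-order is the root; it splits in-order into left and right subtrees.
Root ash: left subtree has 5 nodes {lily, sage, fir, hop, aster}, right has 7 {lime, yew, rye, plum, daisy, poppy, reed}.
  Root lily: left subtree has 0 nodes { }, right has 4 {sage, fir, hop, aster}.
    Root hop: left subtree has 2 nodes {sage, fir}, right has 1 {aster}.
      Root fir: left subtree has 1 node {sage}, right has 0 { }.
  Root daisy: left subtree has 4 nodes {lime, yew, rye, plum}, right has 2 {poppy, reed}.
    Root yew: left subtree has 1 node {lime}, right has 2 {rye, plum}.
      Root plum: left subtree has 1 node {rye}, right has 0 { }.
    Root poppy: left subtree has 0 nodes { }, right has 1 {reed}.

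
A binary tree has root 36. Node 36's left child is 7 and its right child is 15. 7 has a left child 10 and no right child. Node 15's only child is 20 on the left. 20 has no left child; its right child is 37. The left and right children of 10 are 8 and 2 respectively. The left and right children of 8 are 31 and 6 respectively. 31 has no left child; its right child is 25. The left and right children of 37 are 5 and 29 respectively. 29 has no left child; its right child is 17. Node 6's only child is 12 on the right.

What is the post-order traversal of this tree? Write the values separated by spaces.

25 31 12 6 8 2 10 7 5 17 29 37 20 15 36

Post-order visits the left subtree, then the right subtree, then the node.
At 36: go left to 7.
  At 7: go left to 10.
    At 10: go left to 8.
      At 8: go left to 31.
        At 31: no left child.
        At 31: go right to 25.
          25 is a leaf — visit 25.
        Visit 31.
      At 8: go right to 6.
        At 6: no left child.
        At 6: go right to 12.
          12 is a leaf — visit 12.
        Visit 6.
      Visit 8.
    At 10: go right to 2.
      2 is a leaf — visit 2.
    Visit 10.
  At 7: no right child.
  Visit 7.
At 36: go right to 15.
  At 15: go left to 20.
    At 20: no left child.
    At 20: go right to 37.
      At 37: go left to 5.
        5 is a leaf — visit 5.
      At 37: go right to 29.
        At 29: no left child.
        At 29: go right to 17.
          17 is a leaf — visit 17.
        Visit 29.
      Visit 37.
    Visit 20.
  At 15: no right child.
  Visit 15.
Visit 36.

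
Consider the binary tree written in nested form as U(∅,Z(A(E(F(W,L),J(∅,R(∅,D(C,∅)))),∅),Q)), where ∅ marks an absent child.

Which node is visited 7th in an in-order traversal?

In-order visits the left subtree, then the node, then the right subtree.
At U: no left child.
Visit U.
At U: go right to Z.
  At Z: go left to A.
    At A: go left to E.
      At E: go left to F.
        At F: go left to W.
          W is a leaf — visit W.
        Visit F.
        At F: go right to L.
          L is a leaf — visit L.
      Visit E.
      At E: go right to J.
        At J: no left child.
        Visit J.
        At J: go right to R.
          At R: no left child.
          Visit R.
          At R: go right to D.
            At D: go left to C.
              C is a leaf — visit C.
            Visit D.
            At D: no right child.
    Visit A.
    At A: no right child.
  Visit Z.
  At Z: go right to Q.
    Q is a leaf — visit Q.
Full in-order sequence: U, W, F, L, E, J, R, C, D, A, Z, Q.

R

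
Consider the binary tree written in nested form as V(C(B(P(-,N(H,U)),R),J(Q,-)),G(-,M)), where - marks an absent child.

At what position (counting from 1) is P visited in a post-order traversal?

Post-order visits the left subtree, then the right subtree, then the node.
At V: go left to C.
  At C: go left to B.
    At B: go left to P.
      At P: no left child.
      At P: go right to N.
        At N: go left to H.
          H is a leaf — visit H.
        At N: go right to U.
          U is a leaf — visit U.
        Visit N.
      Visit P.
    At B: go right to R.
      R is a leaf — visit R.
    Visit B.
  At C: go right to J.
    At J: go left to Q.
      Q is a leaf — visit Q.
    At J: no right child.
    Visit J.
  Visit C.
At V: go right to G.
  At G: no left child.
  At G: go right to M.
    M is a leaf — visit M.
  Visit G.
Visit V.
Full post-order sequence: H, U, N, P, R, B, Q, J, C, M, G, V.

4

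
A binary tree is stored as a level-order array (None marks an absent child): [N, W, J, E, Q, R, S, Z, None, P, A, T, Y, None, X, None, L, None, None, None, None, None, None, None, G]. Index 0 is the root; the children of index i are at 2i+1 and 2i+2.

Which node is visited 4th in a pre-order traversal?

Pre-order visits the node, then its left subtree, then its right subtree.
Visit N.
At N: go left to W.
  Visit W.
  At W: go left to E.
    Visit E.
    At E: go left to Z.
      Visit Z.
      At Z: no left child.
      At Z: go right to L.
        L is a leaf — visit L.
    At E: no right child.
  At W: go right to Q.
    Visit Q.
    At Q: go left to P.
      P is a leaf — visit P.
    At Q: go right to A.
      A is a leaf — visit A.
At N: go right to J.
  Visit J.
  At J: go left to R.
    Visit R.
    At R: go left to T.
      Visit T.
      At T: no left child.
      At T: go right to G.
        G is a leaf — visit G.
    At R: go right to Y.
      Y is a leaf — visit Y.
  At J: go right to S.
    Visit S.
    At S: no left child.
    At S: go right to X.
      X is a leaf — visit X.
Full pre-order sequence: N, W, E, Z, L, Q, P, A, J, R, T, G, Y, S, X.

Z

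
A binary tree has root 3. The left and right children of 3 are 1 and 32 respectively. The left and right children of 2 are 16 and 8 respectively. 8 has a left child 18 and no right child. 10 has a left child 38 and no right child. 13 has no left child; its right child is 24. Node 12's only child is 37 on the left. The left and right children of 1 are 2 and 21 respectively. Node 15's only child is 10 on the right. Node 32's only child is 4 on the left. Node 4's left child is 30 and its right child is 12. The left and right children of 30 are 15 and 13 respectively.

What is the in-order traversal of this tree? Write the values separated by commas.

In-order visits the left subtree, then the node, then the right subtree.
At 3: go left to 1.
  At 1: go left to 2.
    At 2: go left to 16.
      16 is a leaf — visit 16.
    Visit 2.
    At 2: go right to 8.
      At 8: go left to 18.
        18 is a leaf — visit 18.
      Visit 8.
      At 8: no right child.
  Visit 1.
  At 1: go right to 21.
    21 is a leaf — visit 21.
Visit 3.
At 3: go right to 32.
  At 32: go left to 4.
    At 4: go left to 30.
      At 30: go left to 15.
        At 15: no left child.
        Visit 15.
        At 15: go right to 10.
          At 10: go left to 38.
            38 is a leaf — visit 38.
          Visit 10.
          At 10: no right child.
      Visit 30.
      At 30: go right to 13.
        At 13: no left child.
        Visit 13.
        At 13: go right to 24.
          24 is a leaf — visit 24.
    Visit 4.
    At 4: go right to 12.
      At 12: go left to 37.
        37 is a leaf — visit 37.
      Visit 12.
      At 12: no right child.
  Visit 32.
  At 32: no right child.

16, 2, 18, 8, 1, 21, 3, 15, 38, 10, 30, 13, 24, 4, 37, 12, 32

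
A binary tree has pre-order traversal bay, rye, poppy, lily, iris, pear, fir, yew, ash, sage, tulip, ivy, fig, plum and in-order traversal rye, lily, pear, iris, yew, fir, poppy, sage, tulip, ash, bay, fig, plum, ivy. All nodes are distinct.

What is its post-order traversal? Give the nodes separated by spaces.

pear yew fir iris lily tulip sage ash poppy rye plum fig ivy bay

The first element of pre-order is the root; it splits in-order into left and right subtrees.
Root bay: left subtree has 10 nodes {rye, lily, pear, iris, yew, fir, poppy, sage, tulip, ash}, right has 3 {fig, plum, ivy}.
  Root rye: left subtree has 0 nodes { }, right has 9 {lily, pear, iris, yew, fir, poppy, sage, tulip, ash}.
    Root poppy: left subtree has 5 nodes {lily, pear, iris, yew, fir}, right has 3 {sage, tulip, ash}.
      Root lily: left subtree has 0 nodes { }, right has 4 {pear, iris, yew, fir}.
        Root iris: left subtree has 1 node {pear}, right has 2 {yew, fir}.
          Root fir: left subtree has 1 node {yew}, right has 0 { }.
      Root ash: left subtree has 2 nodes {sage, tulip}, right has 0 { }.
        Root sage: left subtree has 0 nodes { }, right has 1 {tulip}.
  Root ivy: left subtree has 2 nodes {fig, plum}, right has 0 { }.
    Root fig: left subtree has 0 nodes { }, right has 1 {plum}.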